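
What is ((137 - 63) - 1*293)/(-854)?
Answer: 219/854 ≈ 0.25644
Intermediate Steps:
((137 - 63) - 1*293)/(-854) = (74 - 293)*(-1/854) = -219*(-1/854) = 219/854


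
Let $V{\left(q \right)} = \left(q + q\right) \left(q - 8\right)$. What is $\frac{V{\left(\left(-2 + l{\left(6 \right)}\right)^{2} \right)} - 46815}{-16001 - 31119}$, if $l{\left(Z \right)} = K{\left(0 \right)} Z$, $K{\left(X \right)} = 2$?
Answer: $\frac{5683}{9424} \approx 0.60303$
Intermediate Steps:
$l{\left(Z \right)} = 2 Z$
$V{\left(q \right)} = 2 q \left(-8 + q\right)$
$\frac{V{\left(\left(-2 + l{\left(6 \right)}\right)^{2} \right)} - 46815}{-16001 - 31119} = \frac{2 \left(-2 + 2 \cdot 6\right)^{2} \left(-8 + \left(-2 + 2 \cdot 6\right)^{2}\right) - 46815}{-16001 - 31119} = \frac{2 \left(-2 + 12\right)^{2} \left(-8 + \left(-2 + 12\right)^{2}\right) - 46815}{-47120} = \left(2 \cdot 10^{2} \left(-8 + 10^{2}\right) - 46815\right) \left(- \frac{1}{47120}\right) = \left(2 \cdot 100 \left(-8 + 100\right) - 46815\right) \left(- \frac{1}{47120}\right) = \left(2 \cdot 100 \cdot 92 - 46815\right) \left(- \frac{1}{47120}\right) = \left(18400 - 46815\right) \left(- \frac{1}{47120}\right) = \left(-28415\right) \left(- \frac{1}{47120}\right) = \frac{5683}{9424}$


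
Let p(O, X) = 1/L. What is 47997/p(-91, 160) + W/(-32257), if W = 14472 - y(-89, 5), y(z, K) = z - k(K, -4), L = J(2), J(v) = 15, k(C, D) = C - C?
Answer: 23223573874/32257 ≈ 7.1995e+5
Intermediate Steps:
k(C, D) = 0
L = 15
y(z, K) = z (y(z, K) = z - 1*0 = z + 0 = z)
W = 14561 (W = 14472 - 1*(-89) = 14472 + 89 = 14561)
p(O, X) = 1/15
47997/p(-91, 160) + W/(-32257) = 47997/(1/15) + 14561/(-32257) = 47997*15 + 14561*(-1/32257) = 719955 - 14561/32257 = 23223573874/32257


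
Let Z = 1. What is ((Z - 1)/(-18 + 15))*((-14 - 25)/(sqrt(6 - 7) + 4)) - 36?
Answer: -36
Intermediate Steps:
((Z - 1)/(-18 + 15))*((-14 - 25)/(sqrt(6 - 7) + 4)) - 36 = ((1 - 1)/(-18 + 15))*((-14 - 25)/(sqrt(6 - 7) + 4)) - 36 = (0/(-3))*(-39/(sqrt(-1) + 4)) - 36 = (0*(-1/3))*(-39/(I + 4)) - 36 = 0*(-39*(4 - I)/17) - 36 = 0 - 36 = -36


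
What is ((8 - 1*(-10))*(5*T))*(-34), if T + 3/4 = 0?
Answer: 2295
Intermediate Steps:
T = -¾ (T = -¾ + 0 = -¾ ≈ -0.75000)
((8 - 1*(-10))*(5*T))*(-34) = ((8 - 1*(-10))*(5*(-¾)))*(-34) = ((8 + 10)*(-15/4))*(-34) = (18*(-15/4))*(-34) = -135/2*(-34) = 2295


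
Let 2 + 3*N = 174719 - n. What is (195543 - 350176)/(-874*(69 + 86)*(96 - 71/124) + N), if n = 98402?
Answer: 927798/77412685 ≈ 0.011985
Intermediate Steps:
N = 76315/3 (N = -2/3 + (174719 - 1*98402)/3 = -2/3 + (174719 - 98402)/3 = -2/3 + (1/3)*76317 = -2/3 + 25439 = 76315/3 ≈ 25438.)
(195543 - 350176)/(-874*(69 + 86)*(96 - 71/124) + N) = (195543 - 350176)/(-874*(69 + 86)*(96 - 71/124) + 76315/3) = -154633/(-135470*(96 - 71*1/124) + 76315/3) = -154633/(-135470*(96 - 71/124) + 76315/3) = -154633/(-135470*11833/124 + 76315/3) = -154633/(-874*59165/4 + 76315/3) = -154633/(-25855105/2 + 76315/3) = -154633/(-77412685/6) = -154633*(-6/77412685) = 927798/77412685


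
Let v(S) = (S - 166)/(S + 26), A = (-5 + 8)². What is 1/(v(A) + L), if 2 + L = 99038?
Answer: 35/3466103 ≈ 1.0098e-5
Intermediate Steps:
A = 9 (A = 3² = 9)
v(S) = (-166 + S)/(26 + S)
L = 99036 (L = -2 + 99038 = 99036)
1/(v(A) + L) = 1/((-166 + 9)/(26 + 9) + 99036) = 1/(-157/35 + 99036) = 1/(3466103/35) = 35/3466103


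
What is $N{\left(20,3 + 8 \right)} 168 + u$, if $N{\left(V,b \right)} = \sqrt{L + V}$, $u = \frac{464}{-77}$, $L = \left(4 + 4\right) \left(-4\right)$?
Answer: $- \frac{464}{77} + 336 i \sqrt{3} \approx -6.026 + 581.97 i$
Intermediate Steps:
$L = -32$ ($L = 8 \left(-4\right) = -32$)
$u = - \frac{464}{77}$ ($u = 464 \left(- \frac{1}{77}\right) = - \frac{464}{77} \approx -6.026$)
$N{\left(V,b \right)} = \sqrt{-32 + V}$
$N{\left(20,3 + 8 \right)} 168 + u = \sqrt{-32 + 20} \cdot 168 - \frac{464}{77} = \sqrt{-12} \cdot 168 - \frac{464}{77} = 2 i \sqrt{3} \cdot 168 - \frac{464}{77} = 336 i \sqrt{3} - \frac{464}{77} = - \frac{464}{77} + 336 i \sqrt{3}$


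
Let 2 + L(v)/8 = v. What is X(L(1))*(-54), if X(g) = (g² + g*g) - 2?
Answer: -6804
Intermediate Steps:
L(v) = -16 + 8*v
X(g) = -2 + 2*g² (X(g) = (g² + g²) - 2 = 2*g² - 2 = -2 + 2*g²)
X(L(1))*(-54) = (-2 + 2*(-16 + 8*1)²)*(-54) = (-2 + 2*(-16 + 8)²)*(-54) = (-2 + 2*(-8)²)*(-54) = (-2 + 2*64)*(-54) = (-2 + 128)*(-54) = 126*(-54) = -6804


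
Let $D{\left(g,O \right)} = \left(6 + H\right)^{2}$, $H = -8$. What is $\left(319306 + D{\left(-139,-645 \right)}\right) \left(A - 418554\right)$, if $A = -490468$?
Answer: $-290259814820$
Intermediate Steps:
$D{\left(g,O \right)} = 4$ ($D{\left(g,O \right)} = \left(6 - 8\right)^{2} = \left(-2\right)^{2} = 4$)
$\left(319306 + D{\left(-139,-645 \right)}\right) \left(A - 418554\right) = \left(319306 + 4\right) \left(-490468 - 418554\right) = 319310 \left(-909022\right) = -290259814820$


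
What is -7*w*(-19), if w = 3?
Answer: 399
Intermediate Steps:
-7*w*(-19) = -7*3*(-19) = -21*(-19) = 399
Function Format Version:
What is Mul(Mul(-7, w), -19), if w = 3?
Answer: 399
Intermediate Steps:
Mul(Mul(-7, w), -19) = Mul(Mul(-7, 3), -19) = Mul(-21, -19) = 399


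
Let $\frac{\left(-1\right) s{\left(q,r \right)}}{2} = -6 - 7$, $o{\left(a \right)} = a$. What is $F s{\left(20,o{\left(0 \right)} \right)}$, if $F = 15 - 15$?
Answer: $0$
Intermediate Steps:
$s{\left(q,r \right)} = 26$ ($s{\left(q,r \right)} = - 2 \left(-6 - 7\right) = \left(-2\right) \left(-13\right) = 26$)
$F = 0$
$F s{\left(20,o{\left(0 \right)} \right)} = 0 \cdot 26 = 0$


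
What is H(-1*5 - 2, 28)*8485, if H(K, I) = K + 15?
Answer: 67880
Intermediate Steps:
H(K, I) = 15 + K
H(-1*5 - 2, 28)*8485 = (15 + (-1*5 - 2))*8485 = (15 + (-5 - 2))*8485 = (15 - 7)*8485 = 8*8485 = 67880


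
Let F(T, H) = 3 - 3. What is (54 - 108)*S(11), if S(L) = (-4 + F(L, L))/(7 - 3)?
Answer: 54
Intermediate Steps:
F(T, H) = 0
S(L) = -1 (S(L) = (-4 + 0)/(7 - 3) = -4/4 = -4*¼ = -1)
(54 - 108)*S(11) = (54 - 108)*(-1) = -54*(-1) = 54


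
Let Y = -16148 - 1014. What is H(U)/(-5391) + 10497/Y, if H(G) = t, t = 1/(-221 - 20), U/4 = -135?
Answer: -13638010645/22297402422 ≈ -0.61164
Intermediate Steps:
U = -540 (U = 4*(-135) = -540)
t = -1/241 (t = 1/(-241) = -1/241 ≈ -0.0041494)
H(G) = -1/241
Y = -17162
H(U)/(-5391) + 10497/Y = -1/241/(-5391) + 10497/(-17162) = -1/241*(-1/5391) + 10497*(-1/17162) = 1/1299231 - 10497/17162 = -13638010645/22297402422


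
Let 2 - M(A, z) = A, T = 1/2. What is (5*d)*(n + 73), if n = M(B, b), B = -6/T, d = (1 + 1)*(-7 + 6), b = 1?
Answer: -870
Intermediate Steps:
T = ½ ≈ 0.50000
d = -2 (d = 2*(-1) = -2)
B = -12 (B = -6/½ = -6*2 = -12)
M(A, z) = 2 - A
n = 14 (n = 2 - 1*(-12) = 2 + 12 = 14)
(5*d)*(n + 73) = (5*(-2))*(14 + 73) = -10*87 = -870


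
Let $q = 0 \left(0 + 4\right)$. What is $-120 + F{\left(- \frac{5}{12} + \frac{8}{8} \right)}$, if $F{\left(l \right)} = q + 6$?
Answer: $-114$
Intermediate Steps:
$q = 0$ ($q = 0 \cdot 4 = 0$)
$F{\left(l \right)} = 6$ ($F{\left(l \right)} = 0 + 6 = 6$)
$-120 + F{\left(- \frac{5}{12} + \frac{8}{8} \right)} = -120 + 6 = -114$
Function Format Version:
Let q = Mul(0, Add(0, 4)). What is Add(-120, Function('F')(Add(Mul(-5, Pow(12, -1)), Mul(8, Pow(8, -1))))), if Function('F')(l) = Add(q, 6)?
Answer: -114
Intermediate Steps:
q = 0 (q = Mul(0, 4) = 0)
Function('F')(l) = 6 (Function('F')(l) = Add(0, 6) = 6)
Add(-120, Function('F')(Add(Mul(-5, Pow(12, -1)), Mul(8, Pow(8, -1))))) = Add(-120, 6) = -114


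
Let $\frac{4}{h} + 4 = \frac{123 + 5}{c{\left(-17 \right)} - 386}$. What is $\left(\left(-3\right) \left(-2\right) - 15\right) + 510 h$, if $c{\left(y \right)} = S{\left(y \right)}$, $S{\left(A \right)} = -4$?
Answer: $- \frac{101349}{211} \approx -480.33$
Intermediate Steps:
$c{\left(y \right)} = -4$
$h = - \frac{195}{211}$ ($h = \frac{4}{-4 + \frac{123 + 5}{-4 - 386}} = \frac{4}{-4 + \frac{128}{-390}} = \frac{4}{-4 + 128 \left(- \frac{1}{390}\right)} = \frac{4}{-4 - \frac{64}{195}} = \frac{4}{- \frac{844}{195}} = 4 \left(- \frac{195}{844}\right) = - \frac{195}{211} \approx -0.92417$)
$\left(\left(-3\right) \left(-2\right) - 15\right) + 510 h = \left(\left(-3\right) \left(-2\right) - 15\right) + 510 \left(- \frac{195}{211}\right) = \left(6 - 15\right) - \frac{99450}{211} = -9 - \frac{99450}{211} = - \frac{101349}{211}$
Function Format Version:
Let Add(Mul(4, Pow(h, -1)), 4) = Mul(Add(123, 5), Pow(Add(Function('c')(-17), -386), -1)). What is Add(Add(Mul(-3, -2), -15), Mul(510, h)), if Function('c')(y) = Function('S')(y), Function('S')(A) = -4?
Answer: Rational(-101349, 211) ≈ -480.33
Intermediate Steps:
Function('c')(y) = -4
h = Rational(-195, 211) (h = Mul(4, Pow(Add(-4, Mul(Add(123, 5), Pow(Add(-4, -386), -1))), -1)) = Mul(4, Pow(Add(-4, Mul(128, Pow(-390, -1))), -1)) = Mul(4, Pow(Add(-4, Mul(128, Rational(-1, 390))), -1)) = Mul(4, Pow(Add(-4, Rational(-64, 195)), -1)) = Mul(4, Pow(Rational(-844, 195), -1)) = Mul(4, Rational(-195, 844)) = Rational(-195, 211) ≈ -0.92417)
Add(Add(Mul(-3, -2), -15), Mul(510, h)) = Add(Add(Mul(-3, -2), -15), Mul(510, Rational(-195, 211))) = Add(Add(6, -15), Rational(-99450, 211)) = Add(-9, Rational(-99450, 211)) = Rational(-101349, 211)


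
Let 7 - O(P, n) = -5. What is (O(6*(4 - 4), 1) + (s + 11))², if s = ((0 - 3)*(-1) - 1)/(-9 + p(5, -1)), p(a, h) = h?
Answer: 12996/25 ≈ 519.84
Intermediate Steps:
O(P, n) = 12 (O(P, n) = 7 - 1*(-5) = 7 + 5 = 12)
s = -⅕ (s = ((0 - 3)*(-1) - 1)/(-9 - 1) = (-3*(-1) - 1)/(-10) = (3 - 1)*(-⅒) = 2*(-⅒) = -⅕ ≈ -0.20000)
(O(6*(4 - 4), 1) + (s + 11))² = (12 + (-⅕ + 11))² = (12 + 54/5)² = (114/5)² = 12996/25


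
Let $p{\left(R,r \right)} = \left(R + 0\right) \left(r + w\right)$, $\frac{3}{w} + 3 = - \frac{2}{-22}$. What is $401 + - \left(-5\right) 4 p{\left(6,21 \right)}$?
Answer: $\frac{11189}{4} \approx 2797.3$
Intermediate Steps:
$w = - \frac{33}{32}$ ($w = \frac{3}{-3 - \frac{2}{-22}} = \frac{3}{-3 - - \frac{1}{11}} = \frac{3}{-3 + \frac{1}{11}} = \frac{3}{- \frac{32}{11}} = 3 \left(- \frac{11}{32}\right) = - \frac{33}{32} \approx -1.0313$)
$p{\left(R,r \right)} = R \left(- \frac{33}{32} + r\right)$ ($p{\left(R,r \right)} = \left(R + 0\right) \left(r - \frac{33}{32}\right) = R \left(- \frac{33}{32} + r\right)$)
$401 + - \left(-5\right) 4 p{\left(6,21 \right)} = 401 + - \left(-5\right) 4 \cdot \frac{1}{32} \cdot 6 \left(-33 + 32 \cdot 21\right) = 401 + \left(-1\right) \left(-20\right) \frac{1}{32} \cdot 6 \left(-33 + 672\right) = 401 + 20 \cdot \frac{1}{32} \cdot 6 \cdot 639 = 401 + 20 \cdot \frac{1917}{16} = 401 + \frac{9585}{4} = \frac{11189}{4}$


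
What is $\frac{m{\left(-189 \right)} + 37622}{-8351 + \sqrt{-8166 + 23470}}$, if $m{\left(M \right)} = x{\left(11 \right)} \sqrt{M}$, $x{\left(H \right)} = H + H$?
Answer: $- \frac{37622 + 66 i \sqrt{21}}{8351 - 2 \sqrt{3826}} \approx -4.5728 - 0.036762 i$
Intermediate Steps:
$x{\left(H \right)} = 2 H$
$m{\left(M \right)} = 22 \sqrt{M}$ ($m{\left(M \right)} = 2 \cdot 11 \sqrt{M} = 22 \sqrt{M}$)
$\frac{m{\left(-189 \right)} + 37622}{-8351 + \sqrt{-8166 + 23470}} = \frac{22 \sqrt{-189} + 37622}{-8351 + \sqrt{-8166 + 23470}} = \frac{22 \cdot 3 i \sqrt{21} + 37622}{-8351 + \sqrt{15304}} = \frac{66 i \sqrt{21} + 37622}{-8351 + 2 \sqrt{3826}} = \frac{37622 + 66 i \sqrt{21}}{-8351 + 2 \sqrt{3826}}$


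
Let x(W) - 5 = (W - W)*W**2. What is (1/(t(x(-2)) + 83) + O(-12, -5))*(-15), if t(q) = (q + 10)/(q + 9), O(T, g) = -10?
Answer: 176340/1177 ≈ 149.82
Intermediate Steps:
x(W) = 5 (x(W) = 5 + (W - W)*W**2 = 5 + 0*W**2 = 5 + 0 = 5)
t(q) = (10 + q)/(9 + q)
(1/(t(x(-2)) + 83) + O(-12, -5))*(-15) = (1/((10 + 5)/(9 + 5) + 83) - 10)*(-15) = (1/(15/14 + 83) - 10)*(-15) = (1/(1177/14) - 10)*(-15) = (14/1177 - 10)*(-15) = -11756/1177*(-15) = 176340/1177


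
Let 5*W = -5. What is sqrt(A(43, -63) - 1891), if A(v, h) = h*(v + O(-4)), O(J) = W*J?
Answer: 2*I*sqrt(1213) ≈ 69.656*I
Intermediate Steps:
W = -1 (W = (1/5)*(-5) = -1)
O(J) = -J
A(v, h) = h*(4 + v) (A(v, h) = h*(v - 1*(-4)) = h*(v + 4) = h*(4 + v))
sqrt(A(43, -63) - 1891) = sqrt(-63*(4 + 43) - 1891) = sqrt(-63*47 - 1891) = sqrt(-2961 - 1891) = sqrt(-4852) = 2*I*sqrt(1213)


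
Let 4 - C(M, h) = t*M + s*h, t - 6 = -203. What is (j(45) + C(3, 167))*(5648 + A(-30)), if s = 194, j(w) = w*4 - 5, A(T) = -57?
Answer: -176832148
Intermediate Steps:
t = -197 (t = 6 - 203 = -197)
j(w) = -5 + 4*w (j(w) = 4*w - 5 = -5 + 4*w)
C(M, h) = 4 - 194*h + 197*M (C(M, h) = 4 - (-197*M + 194*h) = 4 + (-194*h + 197*M) = 4 - 194*h + 197*M)
(j(45) + C(3, 167))*(5648 + A(-30)) = ((-5 + 4*45) + (4 - 194*167 + 197*3))*(5648 - 57) = ((-5 + 180) + (4 - 32398 + 591))*5591 = (175 - 31803)*5591 = -31628*5591 = -176832148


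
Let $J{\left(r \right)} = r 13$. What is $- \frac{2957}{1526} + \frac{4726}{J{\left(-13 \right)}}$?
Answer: $- \frac{7711609}{257894} \approx -29.902$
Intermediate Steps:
$J{\left(r \right)} = 13 r$
$- \frac{2957}{1526} + \frac{4726}{J{\left(-13 \right)}} = - \frac{2957}{1526} + \frac{4726}{13 \left(-13\right)} = \left(-2957\right) \frac{1}{1526} + \frac{4726}{-169} = - \frac{2957}{1526} + 4726 \left(- \frac{1}{169}\right) = - \frac{2957}{1526} - \frac{4726}{169} = - \frac{7711609}{257894}$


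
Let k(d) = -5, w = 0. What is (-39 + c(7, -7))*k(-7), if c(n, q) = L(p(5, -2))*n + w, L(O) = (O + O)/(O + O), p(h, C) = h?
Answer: 160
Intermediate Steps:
L(O) = 1 (L(O) = (2*O)/((2*O)) = (2*O)*(1/(2*O)) = 1)
c(n, q) = n (c(n, q) = 1*n + 0 = n + 0 = n)
(-39 + c(7, -7))*k(-7) = (-39 + 7)*(-5) = -32*(-5) = 160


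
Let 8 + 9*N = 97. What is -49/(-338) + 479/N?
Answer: 1461479/30082 ≈ 48.583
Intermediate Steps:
N = 89/9 (N = -8/9 + (⅑)*97 = -8/9 + 97/9 = 89/9 ≈ 9.8889)
-49/(-338) + 479/N = -49/(-338) + 479/(89/9) = -49*(-1/338) + 479*(9/89) = 49/338 + 4311/89 = 1461479/30082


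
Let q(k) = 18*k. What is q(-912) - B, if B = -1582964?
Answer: 1566548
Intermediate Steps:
q(-912) - B = 18*(-912) - 1*(-1582964) = -16416 + 1582964 = 1566548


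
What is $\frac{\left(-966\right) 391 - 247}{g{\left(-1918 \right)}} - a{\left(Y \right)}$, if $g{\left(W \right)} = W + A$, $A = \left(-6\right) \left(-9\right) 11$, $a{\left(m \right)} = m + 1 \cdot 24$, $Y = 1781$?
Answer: $- \frac{2011867}{1324} \approx -1519.5$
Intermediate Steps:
$a{\left(m \right)} = 24 + m$ ($a{\left(m \right)} = m + 24 = 24 + m$)
$A = 594$ ($A = 54 \cdot 11 = 594$)
$g{\left(W \right)} = 594 + W$ ($g{\left(W \right)} = W + 594 = 594 + W$)
$\frac{\left(-966\right) 391 - 247}{g{\left(-1918 \right)}} - a{\left(Y \right)} = \frac{\left(-966\right) 391 - 247}{594 - 1918} - \left(24 + 1781\right) = \frac{-377706 - 247}{-1324} - 1805 = \left(-377953\right) \left(- \frac{1}{1324}\right) - 1805 = \frac{377953}{1324} - 1805 = - \frac{2011867}{1324}$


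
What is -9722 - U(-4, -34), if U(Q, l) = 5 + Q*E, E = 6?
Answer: -9703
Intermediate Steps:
U(Q, l) = 5 + 6*Q (U(Q, l) = 5 + Q*6 = 5 + 6*Q)
-9722 - U(-4, -34) = -9722 - (5 + 6*(-4)) = -9722 - (5 - 24) = -9722 - 1*(-19) = -9722 + 19 = -9703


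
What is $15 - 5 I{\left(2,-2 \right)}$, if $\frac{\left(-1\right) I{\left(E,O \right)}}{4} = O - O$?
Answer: $15$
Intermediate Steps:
$I{\left(E,O \right)} = 0$ ($I{\left(E,O \right)} = - 4 \left(O - O\right) = \left(-4\right) 0 = 0$)
$15 - 5 I{\left(2,-2 \right)} = 15 - 0 = 15 + 0 = 15$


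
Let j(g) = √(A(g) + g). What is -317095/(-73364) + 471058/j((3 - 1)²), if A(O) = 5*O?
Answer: 317095/73364 + 235529*√6/6 ≈ 96159.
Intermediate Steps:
j(g) = √6*√g (j(g) = √(5*g + g) = √(6*g) = √6*√g)
-317095/(-73364) + 471058/j((3 - 1)²) = -317095/(-73364) + 471058/((√6*√((3 - 1)²))) = -317095*(-1/73364) + 471058/((√6*√(2²))) = 317095/73364 + 471058/((√6*√4)) = 317095/73364 + 471058/((√6*2)) = 317095/73364 + 471058/((2*√6)) = 317095/73364 + 471058*(√6/12) = 317095/73364 + 235529*√6/6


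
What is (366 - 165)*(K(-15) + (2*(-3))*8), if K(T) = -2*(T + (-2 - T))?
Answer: -8844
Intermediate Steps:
K(T) = 4 (K(T) = -2*(-2) = 4)
(366 - 165)*(K(-15) + (2*(-3))*8) = (366 - 165)*(4 + (2*(-3))*8) = 201*(4 - 6*8) = 201*(4 - 48) = 201*(-44) = -8844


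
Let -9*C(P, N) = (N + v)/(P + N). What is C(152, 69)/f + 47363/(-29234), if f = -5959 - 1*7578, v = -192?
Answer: -425085591847/262376056254 ≈ -1.6201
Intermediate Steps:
f = -13537 (f = -5959 - 7578 = -13537)
C(P, N) = -(-192 + N)/(9*(N + P)) (C(P, N) = -(N - 192)/(9*(P + N)) = -(-192 + N)/(9*(N + P)))
C(152, 69)/f + 47363/(-29234) = ((192 - 1*69)/(9*(69 + 152)))/(-13537) + 47363/(-29234) = ((⅑)*(192 - 69)/221)*(-1/13537) + 47363*(-1/29234) = ((⅑)*(1/221)*123)*(-1/13537) - 47363/29234 = (41/663)*(-1/13537) - 47363/29234 = -41/8975031 - 47363/29234 = -425085591847/262376056254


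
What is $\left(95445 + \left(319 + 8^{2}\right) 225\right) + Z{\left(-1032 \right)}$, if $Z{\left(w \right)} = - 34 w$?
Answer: $216708$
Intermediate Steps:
$\left(95445 + \left(319 + 8^{2}\right) 225\right) + Z{\left(-1032 \right)} = \left(95445 + \left(319 + 8^{2}\right) 225\right) - -35088 = \left(95445 + \left(319 + 64\right) 225\right) + 35088 = \left(95445 + 383 \cdot 225\right) + 35088 = \left(95445 + 86175\right) + 35088 = 181620 + 35088 = 216708$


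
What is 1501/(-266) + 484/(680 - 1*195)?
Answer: -31539/6790 ≈ -4.6449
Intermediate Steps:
1501/(-266) + 484/(680 - 1*195) = 1501*(-1/266) + 484/(680 - 195) = -79/14 + 484/485 = -31539/6790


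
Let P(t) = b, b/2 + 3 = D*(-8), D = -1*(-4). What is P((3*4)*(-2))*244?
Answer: -17080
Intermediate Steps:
D = 4
b = -70 (b = -6 + 2*(4*(-8)) = -6 + 2*(-32) = -6 - 64 = -70)
P(t) = -70
P((3*4)*(-2))*244 = -70*244 = -17080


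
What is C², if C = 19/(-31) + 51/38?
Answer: 737881/1387684 ≈ 0.53174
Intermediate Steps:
C = 859/1178 (C = 19*(-1/31) + 51*(1/38) = -19/31 + 51/38 = 859/1178 ≈ 0.72920)
C² = (859/1178)² = 737881/1387684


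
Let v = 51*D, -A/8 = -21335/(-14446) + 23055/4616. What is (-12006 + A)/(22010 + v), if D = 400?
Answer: -50252825471/176750927110 ≈ -0.28431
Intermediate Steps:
A = -215767445/4167671 (A = -8*(-21335/(-14446) + 23055/4616) = -8*(-21335*(-1/14446) + 23055*(1/4616)) = -8*(21335/14446 + 23055/4616) = -8*215767445/33341368 = -215767445/4167671 ≈ -51.772)
v = 20400 (v = 51*400 = 20400)
(-12006 + A)/(22010 + v) = (-12006 - 215767445/4167671)/(22010 + 20400) = -50252825471/4167671/42410 = -50252825471/4167671*1/42410 = -50252825471/176750927110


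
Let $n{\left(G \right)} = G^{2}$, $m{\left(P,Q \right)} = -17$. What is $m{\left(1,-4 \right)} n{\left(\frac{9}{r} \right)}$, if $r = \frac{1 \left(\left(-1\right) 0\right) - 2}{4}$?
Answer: $-5508$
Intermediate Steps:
$r = - \frac{1}{2}$ ($r = \left(1 \cdot 0 - 2\right) \frac{1}{4} = \left(0 - 2\right) \frac{1}{4} = \left(-2\right) \frac{1}{4} = - \frac{1}{2} \approx -0.5$)
$m{\left(1,-4 \right)} n{\left(\frac{9}{r} \right)} = - 17 \left(\frac{9}{- \frac{1}{2}}\right)^{2} = - 17 \left(9 \left(-2\right)\right)^{2} = - 17 \left(-18\right)^{2} = \left(-17\right) 324 = -5508$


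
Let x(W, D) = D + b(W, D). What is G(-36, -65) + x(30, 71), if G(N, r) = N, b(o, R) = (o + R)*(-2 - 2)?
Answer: -369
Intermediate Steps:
b(o, R) = -4*R - 4*o (b(o, R) = (R + o)*(-4) = -4*R - 4*o)
x(W, D) = -4*W - 3*D (x(W, D) = D + (-4*D - 4*W) = -4*W - 3*D)
G(-36, -65) + x(30, 71) = -36 + (-4*30 - 3*71) = -36 + (-120 - 213) = -36 - 333 = -369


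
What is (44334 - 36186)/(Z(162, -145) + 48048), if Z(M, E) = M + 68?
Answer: 4074/24139 ≈ 0.16877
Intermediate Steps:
Z(M, E) = 68 + M
(44334 - 36186)/(Z(162, -145) + 48048) = (44334 - 36186)/((68 + 162) + 48048) = 8148/(230 + 48048) = 8148/48278 = 8148*(1/48278) = 4074/24139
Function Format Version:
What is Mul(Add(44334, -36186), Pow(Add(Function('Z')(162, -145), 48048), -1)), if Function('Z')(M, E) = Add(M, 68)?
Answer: Rational(4074, 24139) ≈ 0.16877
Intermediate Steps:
Function('Z')(M, E) = Add(68, M)
Mul(Add(44334, -36186), Pow(Add(Function('Z')(162, -145), 48048), -1)) = Mul(Add(44334, -36186), Pow(Add(Add(68, 162), 48048), -1)) = Mul(8148, Pow(Add(230, 48048), -1)) = Mul(8148, Pow(48278, -1)) = Mul(8148, Rational(1, 48278)) = Rational(4074, 24139)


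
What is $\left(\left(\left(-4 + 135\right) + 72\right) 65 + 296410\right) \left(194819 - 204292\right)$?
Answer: $-2932888165$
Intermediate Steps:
$\left(\left(\left(-4 + 135\right) + 72\right) 65 + 296410\right) \left(194819 - 204292\right) = \left(\left(131 + 72\right) 65 + 296410\right) \left(-9473\right) = \left(203 \cdot 65 + 296410\right) \left(-9473\right) = \left(13195 + 296410\right) \left(-9473\right) = 309605 \left(-9473\right) = -2932888165$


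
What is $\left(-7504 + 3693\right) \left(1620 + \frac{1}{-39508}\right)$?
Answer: $- \frac{243915276749}{39508} \approx -6.1738 \cdot 10^{6}$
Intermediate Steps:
$\left(-7504 + 3693\right) \left(1620 + \frac{1}{-39508}\right) = - 3811 \left(1620 - \frac{1}{39508}\right) = \left(-3811\right) \frac{64002959}{39508} = - \frac{243915276749}{39508}$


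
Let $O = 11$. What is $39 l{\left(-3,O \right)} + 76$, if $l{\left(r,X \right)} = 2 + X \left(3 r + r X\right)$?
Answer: $-17864$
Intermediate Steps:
$l{\left(r,X \right)} = 2 + X \left(3 r + X r\right)$
$39 l{\left(-3,O \right)} + 76 = 39 \left(2 - 3 \cdot 11^{2} + 3 \cdot 11 \left(-3\right)\right) + 76 = 39 \left(2 - 363 - 99\right) + 76 = 39 \left(-460\right) + 76 = -17940 + 76 = -17864$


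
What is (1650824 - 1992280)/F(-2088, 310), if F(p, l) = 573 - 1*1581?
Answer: 21341/63 ≈ 338.75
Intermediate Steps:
F(p, l) = -1008 (F(p, l) = 573 - 1581 = -1008)
(1650824 - 1992280)/F(-2088, 310) = (1650824 - 1992280)/(-1008) = -341456*(-1/1008) = 21341/63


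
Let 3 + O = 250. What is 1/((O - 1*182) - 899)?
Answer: -1/834 ≈ -0.0011990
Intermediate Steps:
O = 247 (O = -3 + 250 = 247)
1/((O - 1*182) - 899) = 1/((247 - 1*182) - 899) = 1/((247 - 182) - 899) = 1/(65 - 899) = 1/(-834) = -1/834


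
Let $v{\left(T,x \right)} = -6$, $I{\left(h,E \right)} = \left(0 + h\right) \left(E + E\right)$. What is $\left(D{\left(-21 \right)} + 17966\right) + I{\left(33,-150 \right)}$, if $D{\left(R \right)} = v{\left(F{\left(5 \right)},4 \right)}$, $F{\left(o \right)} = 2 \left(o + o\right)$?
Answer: $8060$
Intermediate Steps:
$I{\left(h,E \right)} = 2 E h$ ($I{\left(h,E \right)} = h 2 E = 2 E h$)
$F{\left(o \right)} = 4 o$ ($F{\left(o \right)} = 2 \cdot 2 o = 4 o$)
$D{\left(R \right)} = -6$
$\left(D{\left(-21 \right)} + 17966\right) + I{\left(33,-150 \right)} = \left(-6 + 17966\right) + 2 \left(-150\right) 33 = 17960 - 9900 = 8060$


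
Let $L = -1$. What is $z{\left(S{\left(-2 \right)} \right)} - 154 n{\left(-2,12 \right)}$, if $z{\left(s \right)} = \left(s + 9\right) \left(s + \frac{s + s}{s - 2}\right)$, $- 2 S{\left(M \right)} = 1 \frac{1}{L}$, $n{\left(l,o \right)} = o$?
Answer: $- \frac{22195}{12} \approx -1849.6$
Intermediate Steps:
$S{\left(M \right)} = \frac{1}{2}$ ($S{\left(M \right)} = - \frac{1 \frac{1}{-1}}{2} = - \frac{1 \left(-1\right)}{2} = \left(- \frac{1}{2}\right) \left(-1\right) = \frac{1}{2}$)
$z{\left(s \right)} = \left(9 + s\right) \left(s + \frac{2 s}{-2 + s}\right)$
$z{\left(S{\left(-2 \right)} \right)} - 154 n{\left(-2,12 \right)} = \frac{9 + \frac{1}{2}}{4 \left(-2 + \frac{1}{2}\right)} - 1848 = \frac{1}{4} \frac{1}{- \frac{3}{2}} \cdot \frac{19}{2} - 1848 = \frac{1}{4} \left(- \frac{2}{3}\right) \frac{19}{2} - 1848 = - \frac{19}{12} - 1848 = - \frac{22195}{12}$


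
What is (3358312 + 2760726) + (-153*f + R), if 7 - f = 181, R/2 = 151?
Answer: 6145962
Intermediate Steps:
R = 302 (R = 2*151 = 302)
f = -174 (f = 7 - 1*181 = 7 - 181 = -174)
(3358312 + 2760726) + (-153*f + R) = (3358312 + 2760726) + (-153*(-174) + 302) = 6119038 + (26622 + 302) = 6119038 + 26924 = 6145962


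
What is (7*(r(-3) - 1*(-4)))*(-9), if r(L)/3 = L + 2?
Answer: -63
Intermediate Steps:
r(L) = 6 + 3*L (r(L) = 3*(L + 2) = 3*(2 + L) = 6 + 3*L)
(7*(r(-3) - 1*(-4)))*(-9) = (7*((6 + 3*(-3)) - 1*(-4)))*(-9) = (7*((6 - 9) + 4))*(-9) = (7*(-3 + 4))*(-9) = (7*1)*(-9) = 7*(-9) = -63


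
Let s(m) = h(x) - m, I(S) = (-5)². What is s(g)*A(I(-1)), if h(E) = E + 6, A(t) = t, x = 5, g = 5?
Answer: 150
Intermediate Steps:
I(S) = 25
h(E) = 6 + E
s(m) = 11 - m (s(m) = (6 + 5) - m = 11 - m)
s(g)*A(I(-1)) = (11 - 1*5)*25 = (11 - 5)*25 = 6*25 = 150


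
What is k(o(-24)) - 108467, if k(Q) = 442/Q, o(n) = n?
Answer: -1301825/12 ≈ -1.0849e+5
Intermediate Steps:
k(o(-24)) - 108467 = 442/(-24) - 108467 = 442*(-1/24) - 108467 = -221/12 - 108467 = -1301825/12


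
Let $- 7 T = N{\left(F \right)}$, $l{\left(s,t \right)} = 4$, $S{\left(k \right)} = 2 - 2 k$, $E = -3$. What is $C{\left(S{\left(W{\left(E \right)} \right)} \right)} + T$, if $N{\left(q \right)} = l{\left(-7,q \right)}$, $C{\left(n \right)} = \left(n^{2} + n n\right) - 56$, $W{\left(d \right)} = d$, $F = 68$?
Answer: $\frac{500}{7} \approx 71.429$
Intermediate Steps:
$C{\left(n \right)} = -56 + 2 n^{2}$ ($C{\left(n \right)} = \left(n^{2} + n^{2}\right) - 56 = 2 n^{2} - 56 = -56 + 2 n^{2}$)
$N{\left(q \right)} = 4$
$T = - \frac{4}{7}$ ($T = \left(- \frac{1}{7}\right) 4 = - \frac{4}{7} \approx -0.57143$)
$C{\left(S{\left(W{\left(E \right)} \right)} \right)} + T = \left(-56 + 2 \left(2 - -6\right)^{2}\right) - \frac{4}{7} = \left(-56 + 2 \left(2 + 6\right)^{2}\right) - \frac{4}{7} = \left(-56 + 2 \cdot 8^{2}\right) - \frac{4}{7} = \left(-56 + 2 \cdot 64\right) - \frac{4}{7} = \left(-56 + 128\right) - \frac{4}{7} = 72 - \frac{4}{7} = \frac{500}{7}$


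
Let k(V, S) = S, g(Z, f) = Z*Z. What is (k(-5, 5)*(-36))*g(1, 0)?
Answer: -180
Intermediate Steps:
g(Z, f) = Z**2
(k(-5, 5)*(-36))*g(1, 0) = (5*(-36))*1**2 = -180*1 = -180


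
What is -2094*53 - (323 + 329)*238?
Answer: -266158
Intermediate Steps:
-2094*53 - (323 + 329)*238 = -110982 - 652*238 = -110982 - 1*155176 = -110982 - 155176 = -266158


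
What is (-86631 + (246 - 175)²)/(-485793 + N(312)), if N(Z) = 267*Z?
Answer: 81590/402489 ≈ 0.20271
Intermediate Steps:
(-86631 + (246 - 175)²)/(-485793 + N(312)) = (-86631 + (246 - 175)²)/(-485793 + 267*312) = (-86631 + 71²)/(-485793 + 83304) = (-86631 + 5041)/(-402489) = -81590*(-1/402489) = 81590/402489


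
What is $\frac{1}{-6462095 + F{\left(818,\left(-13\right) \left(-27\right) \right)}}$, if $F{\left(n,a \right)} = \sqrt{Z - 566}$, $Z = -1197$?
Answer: $- \frac{6462095}{41758671790788} - \frac{i \sqrt{1763}}{41758671790788} \approx -1.5475 \cdot 10^{-7} - 1.0055 \cdot 10^{-12} i$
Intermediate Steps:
$F{\left(n,a \right)} = i \sqrt{1763}$ ($F{\left(n,a \right)} = \sqrt{-1197 - 566} = \sqrt{-1763} = i \sqrt{1763}$)
$\frac{1}{-6462095 + F{\left(818,\left(-13\right) \left(-27\right) \right)}} = \frac{1}{-6462095 + i \sqrt{1763}}$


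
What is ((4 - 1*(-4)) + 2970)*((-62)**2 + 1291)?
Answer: 15292030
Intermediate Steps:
((4 - 1*(-4)) + 2970)*((-62)**2 + 1291) = ((4 + 4) + 2970)*(3844 + 1291) = (8 + 2970)*5135 = 2978*5135 = 15292030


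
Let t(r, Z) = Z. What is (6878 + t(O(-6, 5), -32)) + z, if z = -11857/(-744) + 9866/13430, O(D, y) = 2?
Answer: 34285632067/4995960 ≈ 6862.7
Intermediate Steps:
z = 83289907/4995960 (z = -11857*(-1/744) + 9866*(1/13430) = 11857/744 + 4933/6715 = 83289907/4995960 ≈ 16.671)
(6878 + t(O(-6, 5), -32)) + z = (6878 - 32) + 83289907/4995960 = 6846 + 83289907/4995960 = 34285632067/4995960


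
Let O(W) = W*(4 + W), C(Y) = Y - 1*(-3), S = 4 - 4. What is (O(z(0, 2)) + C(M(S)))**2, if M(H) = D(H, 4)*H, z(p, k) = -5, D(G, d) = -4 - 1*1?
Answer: 64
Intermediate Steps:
D(G, d) = -5 (D(G, d) = -4 - 1 = -5)
S = 0
M(H) = -5*H
C(Y) = 3 + Y (C(Y) = Y + 3 = 3 + Y)
(O(z(0, 2)) + C(M(S)))**2 = (-5*(4 - 5) + (3 - 5*0))**2 = (-5*(-1) + (3 + 0))**2 = (5 + 3)**2 = 8**2 = 64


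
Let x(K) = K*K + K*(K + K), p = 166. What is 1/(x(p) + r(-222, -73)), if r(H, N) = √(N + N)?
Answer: 41334/3416999185 - I*√146/6833998370 ≈ 1.2097e-5 - 1.7681e-9*I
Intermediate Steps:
x(K) = 3*K² (x(K) = K² + K*(2*K) = K² + 2*K² = 3*K²)
r(H, N) = √2*√N (r(H, N) = √(2*N) = √2*√N)
1/(x(p) + r(-222, -73)) = 1/(3*166² + √2*√(-73)) = 1/(3*27556 + √2*(I*√73)) = 1/(82668 + I*√146)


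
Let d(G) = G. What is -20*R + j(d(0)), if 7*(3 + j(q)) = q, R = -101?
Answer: 2017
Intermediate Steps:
j(q) = -3 + q/7
-20*R + j(d(0)) = -20*(-101) + (-3 + (⅐)*0) = 2020 + (-3 + 0) = 2020 - 3 = 2017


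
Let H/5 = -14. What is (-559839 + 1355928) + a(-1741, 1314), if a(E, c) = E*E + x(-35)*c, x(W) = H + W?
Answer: 3689200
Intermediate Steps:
H = -70 (H = 5*(-14) = -70)
x(W) = -70 + W
a(E, c) = E**2 - 105*c (a(E, c) = E*E + (-70 - 35)*c = E**2 - 105*c)
(-559839 + 1355928) + a(-1741, 1314) = (-559839 + 1355928) + ((-1741)**2 - 105*1314) = 796089 + (3031081 - 137970) = 796089 + 2893111 = 3689200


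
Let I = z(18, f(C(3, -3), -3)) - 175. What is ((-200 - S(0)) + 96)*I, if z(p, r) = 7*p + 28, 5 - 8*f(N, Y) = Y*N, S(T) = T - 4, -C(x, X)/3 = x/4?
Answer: 2100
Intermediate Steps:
C(x, X) = -3*x/4
S(T) = -4 + T
f(N, Y) = 5/8 - N*Y/8 (f(N, Y) = 5/8 - Y*N/8 = 5/8 - N*Y/8)
z(p, r) = 28 + 7*p
I = -21 (I = (28 + 7*18) - 175 = (28 + 126) - 175 = 154 - 175 = -21)
((-200 - S(0)) + 96)*I = ((-200 - (-4 + 0)) + 96)*(-21) = ((-200 - 1*(-4)) + 96)*(-21) = ((-200 + 4) + 96)*(-21) = (-196 + 96)*(-21) = -100*(-21) = 2100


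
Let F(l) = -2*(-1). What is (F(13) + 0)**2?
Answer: 4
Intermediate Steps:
F(l) = 2
(F(13) + 0)**2 = (2 + 0)**2 = 2**2 = 4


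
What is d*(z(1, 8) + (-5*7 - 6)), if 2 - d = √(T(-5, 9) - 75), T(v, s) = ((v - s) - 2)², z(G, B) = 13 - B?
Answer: -72 + 36*√181 ≈ 412.33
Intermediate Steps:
T(v, s) = (-2 + v - s)²
d = 2 - √181 (d = 2 - √((2 + 9 - 1*(-5))² - 75) = 2 - √((2 + 9 + 5)² - 75) = 2 - √(16² - 75) = 2 - √(256 - 75) = 2 - √181 ≈ -11.454)
d*(z(1, 8) + (-5*7 - 6)) = (2 - √181)*((13 - 1*8) + (-5*7 - 6)) = (2 - √181)*((13 - 8) + (-35 - 6)) = (2 - √181)*(5 - 41) = (2 - √181)*(-36) = -72 + 36*√181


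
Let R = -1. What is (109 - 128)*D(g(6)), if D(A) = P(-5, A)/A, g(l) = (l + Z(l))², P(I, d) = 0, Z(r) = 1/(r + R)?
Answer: 0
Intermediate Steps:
Z(r) = 1/(-1 + r) (Z(r) = 1/(r - 1) = 1/(-1 + r))
g(l) = (l + 1/(-1 + l))²
D(A) = 0 (D(A) = 0/A = 0)
(109 - 128)*D(g(6)) = (109 - 128)*0 = -19*0 = 0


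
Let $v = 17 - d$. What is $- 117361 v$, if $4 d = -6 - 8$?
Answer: $- \frac{4811801}{2} \approx -2.4059 \cdot 10^{6}$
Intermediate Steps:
$d = - \frac{7}{2}$ ($d = \frac{-6 - 8}{4} = \frac{1}{4} \left(-14\right) = - \frac{7}{2} \approx -3.5$)
$v = \frac{41}{2}$ ($v = 17 - - \frac{7}{2} = 17 + \frac{7}{2} = \frac{41}{2} \approx 20.5$)
$- 117361 v = \left(-117361\right) \frac{41}{2} = - \frac{4811801}{2}$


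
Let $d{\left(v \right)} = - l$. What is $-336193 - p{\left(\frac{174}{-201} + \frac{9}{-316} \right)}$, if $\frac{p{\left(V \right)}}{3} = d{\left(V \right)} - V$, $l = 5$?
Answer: $- \frac{7117617409}{21172} \approx -3.3618 \cdot 10^{5}$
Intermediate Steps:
$d{\left(v \right)} = -5$ ($d{\left(v \right)} = \left(-1\right) 5 = -5$)
$p{\left(V \right)} = -15 - 3 V$ ($p{\left(V \right)} = 3 \left(-5 - V\right) = -15 - 3 V$)
$-336193 - p{\left(\frac{174}{-201} + \frac{9}{-316} \right)} = -336193 - \left(-15 - 3 \left(\frac{174}{-201} + \frac{9}{-316}\right)\right) = -336193 - \left(-15 - 3 \left(174 \left(- \frac{1}{201}\right) + 9 \left(- \frac{1}{316}\right)\right)\right) = -336193 - \left(-15 - 3 \left(- \frac{58}{67} - \frac{9}{316}\right)\right) = -336193 - \left(-15 - - \frac{56793}{21172}\right) = -336193 - \left(-15 + \frac{56793}{21172}\right) = -336193 - - \frac{260787}{21172} = -336193 + \frac{260787}{21172} = - \frac{7117617409}{21172}$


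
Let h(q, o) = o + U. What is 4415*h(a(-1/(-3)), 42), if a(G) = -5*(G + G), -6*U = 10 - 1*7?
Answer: 366445/2 ≈ 1.8322e+5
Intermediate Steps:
U = -½ (U = -(10 - 1*7)/6 = -(10 - 7)/6 = -⅙*3 = -½ ≈ -0.50000)
a(G) = -10*G
h(q, o) = -½ + o (h(q, o) = o - ½ = -½ + o)
4415*h(a(-1/(-3)), 42) = 4415*(-½ + 42) = 4415*(83/2) = 366445/2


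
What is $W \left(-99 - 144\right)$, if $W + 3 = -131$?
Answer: $32562$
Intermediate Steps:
$W = -134$ ($W = -3 - 131 = -134$)
$W \left(-99 - 144\right) = - 134 \left(-99 - 144\right) = \left(-134\right) \left(-243\right) = 32562$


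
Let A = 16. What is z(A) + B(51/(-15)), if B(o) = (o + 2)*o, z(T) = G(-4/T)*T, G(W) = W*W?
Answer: 144/25 ≈ 5.7600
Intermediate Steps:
G(W) = W**2
z(T) = 16/T (z(T) = (-4/T)**2*T = (16/T**2)*T = 16/T)
B(o) = o*(2 + o) (B(o) = (2 + o)*o = o*(2 + o))
z(A) + B(51/(-15)) = 16/16 + (51/(-15))*(2 + 51/(-15)) = 16*(1/16) + (51*(-1/15))*(2 + 51*(-1/15)) = 1 - 17*(2 - 17/5)/5 = 1 - 17/5*(-7/5) = 1 + 119/25 = 144/25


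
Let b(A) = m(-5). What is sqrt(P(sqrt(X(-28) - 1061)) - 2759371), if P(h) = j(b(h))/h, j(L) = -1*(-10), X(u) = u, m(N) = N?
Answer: sqrt(-3004955019 - 330*I)/33 ≈ 9.1212e-5 - 1661.1*I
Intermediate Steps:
b(A) = -5
j(L) = 10
P(h) = 10/h
sqrt(P(sqrt(X(-28) - 1061)) - 2759371) = sqrt(10/(sqrt(-28 - 1061)) - 2759371) = sqrt(10/(sqrt(-1089)) - 2759371) = sqrt(10/((33*I)) - 2759371) = sqrt(10*(-I/33) - 2759371) = sqrt(-10*I/33 - 2759371) = sqrt(-2759371 - 10*I/33)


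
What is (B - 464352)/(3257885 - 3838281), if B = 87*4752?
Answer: 12732/145099 ≈ 0.087747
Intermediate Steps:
B = 413424
(B - 464352)/(3257885 - 3838281) = (413424 - 464352)/(3257885 - 3838281) = -50928/(-580396) = -50928*(-1/580396) = 12732/145099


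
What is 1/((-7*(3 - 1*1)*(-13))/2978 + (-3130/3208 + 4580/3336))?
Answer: 995944452/456471953 ≈ 2.1818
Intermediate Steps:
1/((-7*(3 - 1*1)*(-13))/2978 + (-3130/3208 + 4580/3336)) = 1/((-7*(3 - 1)*(-13))*(1/2978) + (-3130*1/3208 + 4580*(1/3336))) = 1/((-7*2*(-13))*(1/2978) + (-1565/1604 + 1145/834)) = 1/(-14*(-13)*(1/2978) + 265685/668868) = 1/(182*(1/2978) + 265685/668868) = 1/(91/1489 + 265685/668868) = 1/(456471953/995944452) = 995944452/456471953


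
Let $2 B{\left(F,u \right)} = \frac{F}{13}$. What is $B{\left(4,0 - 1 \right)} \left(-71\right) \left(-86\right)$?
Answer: $\frac{12212}{13} \approx 939.38$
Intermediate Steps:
$B{\left(F,u \right)} = \frac{F}{26}$ ($B{\left(F,u \right)} = \frac{F \frac{1}{13}}{2} = \frac{\frac{1}{13} F}{2} = \frac{F}{26}$)
$B{\left(4,0 - 1 \right)} \left(-71\right) \left(-86\right) = \frac{1}{26} \cdot 4 \left(-71\right) \left(-86\right) = \frac{2}{13} \left(-71\right) \left(-86\right) = \left(- \frac{142}{13}\right) \left(-86\right) = \frac{12212}{13}$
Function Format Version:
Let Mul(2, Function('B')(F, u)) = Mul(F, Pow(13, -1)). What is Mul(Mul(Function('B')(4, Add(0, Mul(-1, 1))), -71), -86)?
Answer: Rational(12212, 13) ≈ 939.38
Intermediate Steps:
Function('B')(F, u) = Mul(Rational(1, 26), F) (Function('B')(F, u) = Mul(Rational(1, 2), Mul(F, Pow(13, -1))) = Mul(Rational(1, 2), Mul(F, Rational(1, 13))) = Mul(Rational(1, 2), Mul(Rational(1, 13), F)) = Mul(Rational(1, 26), F))
Mul(Mul(Function('B')(4, Add(0, Mul(-1, 1))), -71), -86) = Mul(Mul(Mul(Rational(1, 26), 4), -71), -86) = Mul(Mul(Rational(2, 13), -71), -86) = Mul(Rational(-142, 13), -86) = Rational(12212, 13)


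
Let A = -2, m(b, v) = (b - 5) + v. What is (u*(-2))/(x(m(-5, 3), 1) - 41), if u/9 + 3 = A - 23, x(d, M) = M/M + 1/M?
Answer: -168/13 ≈ -12.923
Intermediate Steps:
m(b, v) = -5 + b + v (m(b, v) = (-5 + b) + v = -5 + b + v)
x(d, M) = 1 + 1/M
u = -252 (u = -27 + 9*(-2 - 23) = -27 + 9*(-25) = -27 - 225 = -252)
(u*(-2))/(x(m(-5, 3), 1) - 41) = (-252*(-2))/((1 + 1)/1 - 41) = 504/(1*2 - 41) = 504/(2 - 41) = 504/(-39) = 504*(-1/39) = -168/13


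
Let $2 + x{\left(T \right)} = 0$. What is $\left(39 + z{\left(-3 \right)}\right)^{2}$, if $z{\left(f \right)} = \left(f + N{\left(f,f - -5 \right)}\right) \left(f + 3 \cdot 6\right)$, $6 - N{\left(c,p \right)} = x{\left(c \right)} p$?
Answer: $20736$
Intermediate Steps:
$x{\left(T \right)} = -2$ ($x{\left(T \right)} = -2 + 0 = -2$)
$N{\left(c,p \right)} = 6 + 2 p$ ($N{\left(c,p \right)} = 6 - - 2 p = 6 + 2 p$)
$z{\left(f \right)} = \left(16 + 3 f\right) \left(18 + f\right)$ ($z{\left(f \right)} = \left(f + \left(6 + 2 \left(f - -5\right)\right)\right) \left(f + 3 \cdot 6\right) = \left(f + \left(6 + 2 \left(f + 5\right)\right)\right) \left(f + 18\right) = \left(f + \left(6 + 2 \left(5 + f\right)\right)\right) \left(18 + f\right) = \left(f + \left(6 + \left(10 + 2 f\right)\right)\right) \left(18 + f\right) = \left(f + \left(16 + 2 f\right)\right) \left(18 + f\right) = \left(16 + 3 f\right) \left(18 + f\right)$)
$\left(39 + z{\left(-3 \right)}\right)^{2} = \left(39 + \left(288 + 3 \left(-3\right)^{2} + 70 \left(-3\right)\right)\right)^{2} = \left(39 + \left(288 + 3 \cdot 9 - 210\right)\right)^{2} = \left(39 + \left(288 + 27 - 210\right)\right)^{2} = \left(39 + 105\right)^{2} = 144^{2} = 20736$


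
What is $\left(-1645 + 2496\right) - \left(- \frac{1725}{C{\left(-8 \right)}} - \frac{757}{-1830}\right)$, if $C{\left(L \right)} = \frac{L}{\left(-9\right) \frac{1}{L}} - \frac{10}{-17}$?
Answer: $\frac{267619276}{456585} \approx 586.13$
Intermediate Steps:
$C{\left(L \right)} = \frac{10}{17} - \frac{L^{2}}{9}$ ($C{\left(L \right)} = L \left(- \frac{L}{9}\right) - - \frac{10}{17} = - \frac{L^{2}}{9} + \frac{10}{17} = \frac{10}{17} - \frac{L^{2}}{9}$)
$\left(-1645 + 2496\right) - \left(- \frac{1725}{C{\left(-8 \right)}} - \frac{757}{-1830}\right) = \left(-1645 + 2496\right) - \left(- \frac{1725}{\frac{10}{17} - \frac{\left(-8\right)^{2}}{9}} - \frac{757}{-1830}\right) = 851 - \left(- \frac{1725}{\frac{10}{17} - \frac{64}{9}} - - \frac{757}{1830}\right) = 851 - \left(- \frac{1725}{\frac{10}{17} - \frac{64}{9}} + \frac{757}{1830}\right) = 851 - \left(- \frac{1725}{- \frac{998}{153}} + \frac{757}{1830}\right) = 851 - \left(\left(-1725\right) \left(- \frac{153}{998}\right) + \frac{757}{1830}\right) = 851 - \left(\frac{263925}{998} + \frac{757}{1830}\right) = 851 - \frac{120934559}{456585} = \frac{267619276}{456585}$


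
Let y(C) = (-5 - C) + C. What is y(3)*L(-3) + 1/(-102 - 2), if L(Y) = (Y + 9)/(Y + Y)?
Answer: 519/104 ≈ 4.9904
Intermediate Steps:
L(Y) = (9 + Y)/(2*Y) (L(Y) = (9 + Y)/((2*Y)) = (9 + Y)*(1/(2*Y)) = (9 + Y)/(2*Y))
y(C) = -5
y(3)*L(-3) + 1/(-102 - 2) = -5*(9 - 3)/(2*(-3)) + 1/(-102 - 2) = -5*(-1)*6/(2*3) + 1/(-104) = -5*(-1) - 1/104 = 5 - 1/104 = 519/104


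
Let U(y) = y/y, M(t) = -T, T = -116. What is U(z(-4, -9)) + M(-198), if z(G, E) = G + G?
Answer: 117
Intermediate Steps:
z(G, E) = 2*G
M(t) = 116 (M(t) = -1*(-116) = 116)
U(y) = 1
U(z(-4, -9)) + M(-198) = 1 + 116 = 117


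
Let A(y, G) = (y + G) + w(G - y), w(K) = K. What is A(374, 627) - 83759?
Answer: -82505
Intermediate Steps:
A(y, G) = 2*G (A(y, G) = (y + G) + (G - y) = (G + y) + (G - y) = 2*G)
A(374, 627) - 83759 = 2*627 - 83759 = 1254 - 83759 = -82505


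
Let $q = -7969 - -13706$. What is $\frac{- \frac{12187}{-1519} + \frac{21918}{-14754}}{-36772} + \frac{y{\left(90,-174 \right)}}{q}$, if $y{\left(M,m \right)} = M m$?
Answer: $- \frac{153647522237313}{56284701636646} \approx -2.7298$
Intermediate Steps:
$q = 5737$ ($q = -7969 + 13706 = 5737$)
$\frac{- \frac{12187}{-1519} + \frac{21918}{-14754}}{-36772} + \frac{y{\left(90,-174 \right)}}{q} = \frac{- \frac{12187}{-1519} + \frac{21918}{-14754}}{-36772} + \frac{90 \left(-174\right)}{5737} = \left(\left(-12187\right) \left(- \frac{1}{1519}\right) + 21918 \left(- \frac{1}{14754}\right)\right) \left(- \frac{1}{36772}\right) - \frac{15660}{5737} = \left(\frac{1741}{217} - \frac{3653}{2459}\right) \left(- \frac{1}{36772}\right) - \frac{15660}{5737} = \frac{3488418}{533603} \left(- \frac{1}{36772}\right) - \frac{15660}{5737} = - \frac{1744209}{9810824758} - \frac{15660}{5737} = - \frac{153647522237313}{56284701636646}$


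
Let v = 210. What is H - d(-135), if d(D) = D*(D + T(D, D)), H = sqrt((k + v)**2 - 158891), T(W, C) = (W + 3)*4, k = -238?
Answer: -89505 + I*sqrt(158107) ≈ -89505.0 + 397.63*I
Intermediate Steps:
T(W, C) = 12 + 4*W (T(W, C) = (3 + W)*4 = 12 + 4*W)
H = I*sqrt(158107) (H = sqrt((-238 + 210)**2 - 158891) = sqrt((-28)**2 - 158891) = sqrt(784 - 158891) = sqrt(-158107) = I*sqrt(158107) ≈ 397.63*I)
d(D) = D*(12 + 5*D) (d(D) = D*(D + (12 + 4*D)) = D*(12 + 5*D))
H - d(-135) = I*sqrt(158107) - (-135)*(12 + 5*(-135)) = I*sqrt(158107) - (-135)*(12 - 675) = I*sqrt(158107) - (-135)*(-663) = I*sqrt(158107) - 1*89505 = I*sqrt(158107) - 89505 = -89505 + I*sqrt(158107)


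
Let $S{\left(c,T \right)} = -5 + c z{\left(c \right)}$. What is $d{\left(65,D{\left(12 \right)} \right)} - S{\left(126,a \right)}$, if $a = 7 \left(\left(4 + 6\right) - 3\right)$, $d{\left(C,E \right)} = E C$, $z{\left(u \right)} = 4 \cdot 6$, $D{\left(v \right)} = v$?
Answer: $-2239$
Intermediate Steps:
$z{\left(u \right)} = 24$
$d{\left(C,E \right)} = C E$
$a = 49$ ($a = 7 \left(10 - 3\right) = 7 \cdot 7 = 49$)
$S{\left(c,T \right)} = -5 + 24 c$ ($S{\left(c,T \right)} = -5 + c 24 = -5 + 24 c$)
$d{\left(65,D{\left(12 \right)} \right)} - S{\left(126,a \right)} = 65 \cdot 12 - \left(-5 + 24 \cdot 126\right) = 780 - \left(-5 + 3024\right) = 780 - 3019 = -2239$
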